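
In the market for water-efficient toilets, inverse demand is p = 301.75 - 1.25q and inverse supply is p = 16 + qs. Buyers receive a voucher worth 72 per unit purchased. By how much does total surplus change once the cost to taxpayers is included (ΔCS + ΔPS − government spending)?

Pre-subsidy: 301.75 - 1.25q = 16 + q gives q* = 127 and p* = 143.
With the rebate, buyers effectively pay pb = ps − 72, where ps is the price sellers receive.
On the curves, pb = 301.75 - 1.25q and ps = 16 + q; the wedge ps − pb = 72 gives 16 + q − (301.75 - 1.25q) = 72, so q' = 159.
Then pb = 301.75 − 1.25·159 = 103 and ps = 16 + 1·159 = 175.
ΔCS = ½(127 + 159)(143 − 103) = 5720; ΔPS = ½(127 + 159)(175 − 143) = 4576.
Government spending = 72 × 159 = 11448.
Net change = 5720 + 4576 − 11448 = -1152. The loss equals the DWL triangle ½·72·32.

Net change in total surplus = -1152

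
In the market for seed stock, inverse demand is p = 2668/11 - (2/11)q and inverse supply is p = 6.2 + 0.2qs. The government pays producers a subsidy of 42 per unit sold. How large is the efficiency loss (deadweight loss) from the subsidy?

Pre-subsidy: 2668/11 - (2/11)q = 6.2 + 0.2q gives q* = 619 and p* = 130.
With the subsidy, sellers receive ps = pb + 42 for each unit, where pb is the price buyers pay.
On the curves, pb = 2668/11 - (2/11)q and ps = 6.2 + 0.2q; the wedge ps − pb = 42 gives 6.2 + 0.2q − (2668/11 - (2/11)q) = 42, so q' = 729.
Then pb = 2668/11 − (2/11)·729 = 110 and ps = 6.2 + 0.2·729 = 152.
The subsidy expands output by 729 − 619 = 110 past the efficient level; on those units the gap between marginal cost and willingness to pay runs from 0 up to 42.
DWL = ½ × 42 × 110 = 2310.

Deadweight loss = 2310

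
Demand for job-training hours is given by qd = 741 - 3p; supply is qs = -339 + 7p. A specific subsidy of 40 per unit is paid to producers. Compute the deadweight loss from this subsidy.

Deadweight loss = 1680

Pre-subsidy: 741 - 3p = -339 + 7p gives p* = 108, q* = 417.
With the subsidy, sellers receive ps = pb + 40 for each unit, where pb is the price buyers pay.
Supply in terms of pb becomes qs = -339 + 7(pb + 40) = -59 + 7pb. Setting this equal to demand: 741 - 3pb = -59 + 7pb, so pb = 80.
Sellers receive ps = 80 + 40 = 120; q' = 741 − 3·80 = 501.
The subsidy expands output by 501 − 417 = 84 past the efficient level; on those units the gap between marginal cost and willingness to pay runs from 0 up to 40.
DWL = ½ × 40 × 84 = 1680.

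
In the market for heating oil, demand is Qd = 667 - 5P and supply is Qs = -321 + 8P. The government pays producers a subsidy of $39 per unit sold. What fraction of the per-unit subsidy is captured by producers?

Pre-subsidy: 667 - 5P = -321 + 8P gives P* = 76, Q* = 287.
With the subsidy, sellers receive Ps = Pb + 39 for each unit, where Pb is the price buyers pay.
Supply in terms of Pb becomes Qs = -321 + 8(Pb + 39) = -9 + 8Pb. Setting this equal to demand: 667 - 5Pb = -9 + 8Pb, so Pb = 52.
Sellers receive Ps = 52 + 39 = 91; Q' = 667 − 5·52 = 407.
Buyers' price falls by P* − Pb = 76 − 52 = 24; sellers' price rises by Ps − P* = 91 − 76 = 15.
So producers capture 15/39 = 5/13 of each unit of subsidy.

Producer share = 5/13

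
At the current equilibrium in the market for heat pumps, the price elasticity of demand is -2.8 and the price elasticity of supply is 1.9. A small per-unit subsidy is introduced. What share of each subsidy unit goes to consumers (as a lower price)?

For a small subsidy around the equilibrium, the benefit split depends on the relative slopes, which at a point are proportional to the elasticities.
Buyer share = εs/(εs + |εd|) = 1.9/(1.9 + 2.8) = 19/47; seller share = |εd|/(εs + |εd|) = 28/47.

Consumer share = 19/47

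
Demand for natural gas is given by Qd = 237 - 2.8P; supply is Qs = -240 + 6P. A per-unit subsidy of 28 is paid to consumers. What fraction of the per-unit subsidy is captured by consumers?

Consumer share = 15/22

Pre-subsidy: 237 - 2.8P = -240 + 6P gives P* = 2385/44, Q* = 1875/22.
With the rebate, buyers effectively pay Pb = Ps − 28, where Ps is the price sellers receive.
Demand in terms of Ps becomes Qd = 237 − 2.8(Ps − 28) = 315.4 - 2.8Ps. Setting this equal to supply: 315.4 - 2.8Ps = -240 + 6Ps, so Ps = 2777/44.
Buyers pay Pb = 2777/44 − 28 = 1545/44; Q' = -240 + 6·(2777/44) = 3051/22.
Buyers' price falls by P* − Pb = 2385/44 − 1545/44 = 210/11; sellers' price rises by Ps − P* = 2777/44 − 2385/44 = 98/11.
So consumers capture (210/11)/28 = 15/22 of each unit of subsidy.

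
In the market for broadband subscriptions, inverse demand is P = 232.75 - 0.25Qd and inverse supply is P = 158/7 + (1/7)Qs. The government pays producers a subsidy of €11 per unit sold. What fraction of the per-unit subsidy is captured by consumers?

Consumer share = 7/11

Pre-subsidy: 232.75 - 0.25Q = 158/7 + (1/7)Q gives Q* = 535 and P* = 99.
With the subsidy, sellers receive Ps = Pb + 11 for each unit, where Pb is the price buyers pay.
On the curves, Pb = 232.75 - 0.25Q and Ps = 158/7 + (1/7)Q; the wedge Ps − Pb = 11 gives 158/7 + (1/7)Q − (232.75 - 0.25Q) = 11, so Q' = 563.
Then Pb = 232.75 − 0.25·563 = 92 and Ps = 158/7 + (1/7)·563 = 103.
Buyers' price falls by P* − Pb = 99 − 92 = 7; sellers' price rises by Ps − P* = 103 − 99 = 4.
So consumers capture 7/11 = 7/11 of each unit of subsidy.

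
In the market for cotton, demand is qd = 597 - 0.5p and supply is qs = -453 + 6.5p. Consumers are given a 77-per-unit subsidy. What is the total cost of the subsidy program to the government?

Government cost = 42946.75

Pre-subsidy: 597 - 0.5p = -453 + 6.5p gives p* = 150, q* = 522.
With the rebate, buyers effectively pay pb = ps − 77, where ps is the price sellers receive.
Demand in terms of ps becomes qd = 597 − 0.5(ps − 77) = 635.5 - 0.5ps. Setting this equal to supply: 635.5 - 0.5ps = -453 + 6.5ps, so ps = 155.5.
Buyers pay pb = 155.5 − 77 = 78.5; q' = -453 + 6.5·155.5 = 557.75.
Government outlay = subsidy × quantity = 77 × 557.75 = 42946.75.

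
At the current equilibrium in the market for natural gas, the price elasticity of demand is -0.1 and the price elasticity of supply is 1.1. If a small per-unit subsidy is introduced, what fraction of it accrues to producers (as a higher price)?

For a small subsidy around the equilibrium, the benefit split depends on the relative slopes, which at a point are proportional to the elasticities.
Buyer share = εs/(εs + |εd|) = 1.1/(1.1 + 0.1) = 11/12; seller share = |εd|/(εs + |εd|) = 1/12.
So producers capture 1/12 of the subsidy.

Producer share = 1/12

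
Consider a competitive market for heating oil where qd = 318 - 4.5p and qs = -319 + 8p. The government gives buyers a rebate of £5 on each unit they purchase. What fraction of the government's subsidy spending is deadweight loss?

Pre-subsidy: 318 - 4.5p = -319 + 8p gives p* = 50.96, q* = 88.68.
With the rebate, buyers effectively pay pb = ps − 5, where ps is the price sellers receive.
Demand in terms of ps becomes qd = 318 − 4.5(ps − 5) = 340.5 - 4.5ps. Setting this equal to supply: 340.5 - 4.5ps = -319 + 8ps, so ps = 52.76.
Buyers pay pb = 52.76 − 5 = 47.76; q' = -319 + 8·52.76 = 103.08.
ΔCS = ½(88.68 + 103.08)(50.96 − 47.76) = 306.816; ΔPS = ½(88.68 + 103.08)(52.76 − 50.96) = 172.584.
Government spending = 5 × 103.08 = 515.4.
DWL = ½ × 5 × (103.08 − 88.68) = 36; fraction = 36 / 515.4 = 60/859.

DWL / government spending = 60/859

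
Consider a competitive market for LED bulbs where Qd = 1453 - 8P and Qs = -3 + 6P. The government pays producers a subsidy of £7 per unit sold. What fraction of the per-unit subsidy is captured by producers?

Pre-subsidy: 1453 - 8P = -3 + 6P gives P* = 104, Q* = 621.
With the subsidy, sellers receive Ps = Pb + 7 for each unit, where Pb is the price buyers pay.
Supply in terms of Pb becomes Qs = -3 + 6(Pb + 7) = 39 + 6Pb. Setting this equal to demand: 1453 - 8Pb = 39 + 6Pb, so Pb = 101.
Sellers receive Ps = 101 + 7 = 108; Q' = 1453 − 8·101 = 645.
Buyers' price falls by P* − Pb = 104 − 101 = 3; sellers' price rises by Ps − P* = 108 − 104 = 4.
So producers capture 4/7 = 4/7 of each unit of subsidy.

Producer share = 4/7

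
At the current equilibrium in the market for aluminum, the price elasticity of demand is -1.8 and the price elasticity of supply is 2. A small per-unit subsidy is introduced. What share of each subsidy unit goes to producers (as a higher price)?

For a small subsidy around the equilibrium, the benefit split depends on the relative slopes, which at a point are proportional to the elasticities.
Buyer share = εs/(εs + |εd|) = 2/(2 + 1.8) = 10/19; seller share = |εd|/(εs + |εd|) = 9/19.
So producers capture 9/19 of the subsidy.

Producer share = 9/19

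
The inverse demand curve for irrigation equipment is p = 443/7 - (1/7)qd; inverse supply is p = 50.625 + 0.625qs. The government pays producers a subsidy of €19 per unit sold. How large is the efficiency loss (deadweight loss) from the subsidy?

Pre-subsidy: 443/7 - (1/7)q = 50.625 + 0.625q gives q* = 709/43 and p* = 2620/43.
With the subsidy, sellers receive ps = pb + 19 for each unit, where pb is the price buyers pay.
On the curves, pb = 443/7 - (1/7)q and ps = 50.625 + 0.625q; the wedge ps − pb = 19 gives 50.625 + 0.625q − (443/7 - (1/7)q) = 19, so q' = 1773/43.
Then pb = 443/7 − (1/7)·(1773/43) = 2468/43 and ps = 50.625 + 0.625·(1773/43) = 3285/43.
The subsidy expands output by 1773/43 − 709/43 = 1064/43 past the efficient level; on those units the gap between marginal cost and willingness to pay runs from 0 up to 19.
DWL = ½ × 19 × 1064/43 = 10108/43.

Deadweight loss = 10108/43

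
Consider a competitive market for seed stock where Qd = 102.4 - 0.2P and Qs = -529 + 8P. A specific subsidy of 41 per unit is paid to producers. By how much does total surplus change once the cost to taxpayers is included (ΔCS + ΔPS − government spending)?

Pre-subsidy: 102.4 - 0.2P = -529 + 8P gives P* = 77, Q* = 87.
With the subsidy, sellers receive Ps = Pb + 41 for each unit, where Pb is the price buyers pay.
Supply in terms of Pb becomes Qs = -529 + 8(Pb + 41) = -201 + 8Pb. Setting this equal to demand: 102.4 - 0.2Pb = -201 + 8Pb, so Pb = 37.
Sellers receive Ps = 37 + 41 = 78; Q' = 102.4 − 0.2·37 = 95.
ΔCS = ½(87 + 95)(77 − 37) = 3640; ΔPS = ½(87 + 95)(78 − 77) = 91.
Government spending = 41 × 95 = 3895.
Net change = 3640 + 91 − 3895 = -164. The loss equals the DWL triangle ½·41·8.

Net change in total surplus = -164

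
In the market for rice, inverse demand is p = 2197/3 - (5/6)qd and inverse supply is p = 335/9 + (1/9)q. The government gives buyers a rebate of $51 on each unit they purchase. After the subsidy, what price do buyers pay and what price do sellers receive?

Buyers pay $74; sellers receive $125

Pre-subsidy: 2197/3 - (5/6)q = 335/9 + (1/9)q gives q* = 736 and p* = 119.
With the rebate, buyers effectively pay pb = ps − 51, where ps is the price sellers receive.
On the curves, pb = 2197/3 - (5/6)q and ps = 335/9 + (1/9)q; the wedge ps − pb = 51 gives 335/9 + (1/9)q − (2197/3 - (5/6)q) = 51, so q' = 790.
Then pb = 2197/3 − (5/6)·790 = 74 and ps = 335/9 + (1/9)·790 = 125.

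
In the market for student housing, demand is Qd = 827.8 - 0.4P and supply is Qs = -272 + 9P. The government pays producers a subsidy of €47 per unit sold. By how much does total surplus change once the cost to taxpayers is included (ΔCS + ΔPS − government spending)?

Pre-subsidy: 827.8 - 0.4P = -272 + 9P gives P* = 117, Q* = 781.
With the subsidy, sellers receive Ps = Pb + 47 for each unit, where Pb is the price buyers pay.
Supply in terms of Pb becomes Qs = -272 + 9(Pb + 47) = 151 + 9Pb. Setting this equal to demand: 827.8 - 0.4Pb = 151 + 9Pb, so Pb = 72.
Sellers receive Ps = 72 + 47 = 119; Q' = 827.8 − 0.4·72 = 799.
ΔCS = ½(781 + 799)(117 − 72) = 35550; ΔPS = ½(781 + 799)(119 − 117) = 1580.
Government spending = 47 × 799 = 37553.
Net change = 35550 + 1580 − 37553 = -423. The loss equals the DWL triangle ½·47·18.

Net change in total surplus = -€423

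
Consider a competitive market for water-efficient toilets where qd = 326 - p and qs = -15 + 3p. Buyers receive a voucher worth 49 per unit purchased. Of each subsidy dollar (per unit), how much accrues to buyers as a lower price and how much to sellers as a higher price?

Buyers gain 36.75 per unit; sellers gain 12.25 per unit

Pre-subsidy: 326 - p = -15 + 3p gives p* = 85.25, q* = 240.75.
With the rebate, buyers effectively pay pb = ps − 49, where ps is the price sellers receive.
Demand in terms of ps becomes qd = 326 − 1(ps − 49) = 375 - ps. Setting this equal to supply: 375 - ps = -15 + 3ps, so ps = 97.5.
Buyers pay pb = 97.5 − 49 = 48.5; q' = -15 + 3·97.5 = 277.5.
Buyers' price falls by p* − pb = 85.25 − 48.5 = 36.75; sellers' price rises by ps − p* = 97.5 − 85.25 = 12.25.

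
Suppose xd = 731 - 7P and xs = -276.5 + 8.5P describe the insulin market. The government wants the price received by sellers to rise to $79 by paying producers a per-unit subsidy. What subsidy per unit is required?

At a seller price of 79, quantity supplied is -276.5 + 8.5·79 = 395.
Buyers absorb 395 only when they pay Pb with 731 − 7·Pb = 395, i.e. Pb = 48.
s = Ps − Pb = 79 − 48 = 31.

Required subsidy s = $31 per unit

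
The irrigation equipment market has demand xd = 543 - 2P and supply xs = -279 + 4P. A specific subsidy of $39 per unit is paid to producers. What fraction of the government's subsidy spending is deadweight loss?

DWL / government spending = 26/321

Pre-subsidy: 543 - 2P = -279 + 4P gives P* = 137, x* = 269.
With the subsidy, sellers receive Ps = Pb + 39 for each unit, where Pb is the price buyers pay.
Supply in terms of Pb becomes xs = -279 + 4(Pb + 39) = -123 + 4Pb. Setting this equal to demand: 543 - 2Pb = -123 + 4Pb, so Pb = 111.
Sellers receive Ps = 111 + 39 = 150; x' = 543 − 2·111 = 321.
ΔCS = ½(269 + 321)(137 − 111) = 7670; ΔPS = ½(269 + 321)(150 − 137) = 3835.
Government spending = 39 × 321 = 12519.
DWL = ½ × 39 × (321 − 269) = 1014; fraction = 1014 / 12519 = 26/321.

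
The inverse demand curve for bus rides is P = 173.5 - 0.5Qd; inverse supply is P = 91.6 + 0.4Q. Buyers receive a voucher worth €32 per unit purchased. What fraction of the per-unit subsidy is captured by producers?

Pre-subsidy: 173.5 - 0.5Q = 91.6 + 0.4Q gives Q* = 91 and P* = 128.
With the rebate, buyers effectively pay Pb = Ps − 32, where Ps is the price sellers receive.
On the curves, Pb = 173.5 - 0.5Q and Ps = 91.6 + 0.4Q; the wedge Ps − Pb = 32 gives 91.6 + 0.4Q − (173.5 - 0.5Q) = 32, so Q' = 1139/9.
Then Pb = 173.5 − 0.5·(1139/9) = 992/9 and Ps = 91.6 + 0.4·(1139/9) = 1280/9.
Buyers' price falls by P* − Pb = 128 − 992/9 = 160/9; sellers' price rises by Ps − P* = 1280/9 − 128 = 128/9.
So producers capture (128/9)/32 = 4/9 of each unit of subsidy.

Producer share = 4/9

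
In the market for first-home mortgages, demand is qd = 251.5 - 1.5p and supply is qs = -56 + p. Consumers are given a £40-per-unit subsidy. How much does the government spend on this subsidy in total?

Pre-subsidy: 251.5 - 1.5p = -56 + p gives p* = 123, q* = 67.
With the rebate, buyers effectively pay pb = ps − 40, where ps is the price sellers receive.
Demand in terms of ps becomes qd = 251.5 − 1.5(ps − 40) = 311.5 - 1.5ps. Setting this equal to supply: 311.5 - 1.5ps = -56 + ps, so ps = 147.
Buyers pay pb = 147 − 40 = 107; q' = -56 + 1·147 = 91.
Government outlay = subsidy × quantity = 40 × 91 = 3640.

Government cost = £3640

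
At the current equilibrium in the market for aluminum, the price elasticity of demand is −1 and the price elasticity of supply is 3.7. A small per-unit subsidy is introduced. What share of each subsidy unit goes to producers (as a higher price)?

For a small subsidy around the equilibrium, the benefit split depends on the relative slopes, which at a point are proportional to the elasticities.
Buyer share = εs/(εs + |εd|) = 3.7/(3.7 + 1) = 37/47; seller share = |εd|/(εs + |εd|) = 10/47.
So producers capture 10/47 of the subsidy.

Producer share = 10/47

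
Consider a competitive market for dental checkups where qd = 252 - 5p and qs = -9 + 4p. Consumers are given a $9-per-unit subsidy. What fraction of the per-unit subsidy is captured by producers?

Pre-subsidy: 252 - 5p = -9 + 4p gives p* = 29, q* = 107.
With the rebate, buyers effectively pay pb = ps − 9, where ps is the price sellers receive.
Demand in terms of ps becomes qd = 252 − 5(ps − 9) = 297 - 5ps. Setting this equal to supply: 297 - 5ps = -9 + 4ps, so ps = 34.
Buyers pay pb = 34 − 9 = 25; q' = -9 + 4·34 = 127.
Buyers' price falls by p* − pb = 29 − 25 = 4; sellers' price rises by ps − p* = 34 − 29 = 5.
So producers capture 5/9 = 5/9 of each unit of subsidy.

Producer share = 5/9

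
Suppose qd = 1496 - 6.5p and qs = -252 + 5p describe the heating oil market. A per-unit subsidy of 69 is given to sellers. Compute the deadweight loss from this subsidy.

Pre-subsidy: 1496 - 6.5p = -252 + 5p gives p* = 152, q* = 508.
With the subsidy, sellers receive ps = pb + 69 for each unit, where pb is the price buyers pay.
Supply in terms of pb becomes qs = -252 + 5(pb + 69) = 93 + 5pb. Setting this equal to demand: 1496 - 6.5pb = 93 + 5pb, so pb = 122.
Sellers receive ps = 122 + 69 = 191; q' = 1496 − 6.5·122 = 703.
The subsidy expands output by 703 − 508 = 195 past the efficient level; on those units the gap between marginal cost and willingness to pay runs from 0 up to 69.
DWL = ½ × 69 × 195 = 6727.5.

Deadweight loss = 6727.5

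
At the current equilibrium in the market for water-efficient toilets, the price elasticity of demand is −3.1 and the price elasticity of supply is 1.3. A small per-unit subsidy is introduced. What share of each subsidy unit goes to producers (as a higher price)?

Producer share = 31/44

For a small subsidy around the equilibrium, the benefit split depends on the relative slopes, which at a point are proportional to the elasticities.
Buyer share = εs/(εs + |εd|) = 1.3/(1.3 + 3.1) = 13/44; seller share = |εd|/(εs + |εd|) = 31/44.
So producers capture 31/44 of the subsidy.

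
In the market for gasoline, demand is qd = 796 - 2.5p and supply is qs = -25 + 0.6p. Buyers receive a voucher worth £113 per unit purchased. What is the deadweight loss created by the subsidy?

Deadweight loss = 191535/62

Pre-subsidy: 796 - 2.5p = -25 + 0.6p gives p* = 8210/31, q* = 4151/31.
With the rebate, buyers effectively pay pb = ps − 113, where ps is the price sellers receive.
Demand in terms of ps becomes qd = 796 − 2.5(ps − 113) = 1078.5 - 2.5ps. Setting this equal to supply: 1078.5 - 2.5ps = -25 + 0.6ps, so ps = 11035/31.
Buyers pay pb = 11035/31 − 113 = 7532/31; q' = -25 + 0.6·(11035/31) = 5846/31.
The subsidy expands output by 5846/31 − 4151/31 = 1695/31 past the efficient level; on those units the gap between marginal cost and willingness to pay runs from 0 up to 113.
DWL = ½ × 113 × 1695/31 = 191535/62.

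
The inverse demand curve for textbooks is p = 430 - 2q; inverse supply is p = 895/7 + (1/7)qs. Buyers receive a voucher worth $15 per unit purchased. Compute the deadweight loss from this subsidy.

Pre-subsidy: 430 - 2q = 895/7 + (1/7)q gives q* = 141 and p* = 148.
With the rebate, buyers effectively pay pb = ps − 15, where ps is the price sellers receive.
On the curves, pb = 430 - 2q and ps = 895/7 + (1/7)q; the wedge ps − pb = 15 gives 895/7 + (1/7)q − (430 - 2q) = 15, so q' = 148.
Then pb = 430 − 2·148 = 134 and ps = 895/7 + (1/7)·148 = 149.
The subsidy expands output by 148 − 141 = 7 past the efficient level; on those units the gap between marginal cost and willingness to pay runs from 0 up to 15.
DWL = ½ × 15 × 7 = 52.5.

Deadweight loss = $52.5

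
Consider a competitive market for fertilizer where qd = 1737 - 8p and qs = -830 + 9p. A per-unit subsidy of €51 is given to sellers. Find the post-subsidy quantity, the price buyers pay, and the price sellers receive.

Pre-subsidy: 1737 - 8p = -830 + 9p gives p* = 151, q* = 529.
With the subsidy, sellers receive ps = pb + 51 for each unit, where pb is the price buyers pay.
Supply in terms of pb becomes qs = -830 + 9(pb + 51) = -371 + 9pb. Setting this equal to demand: 1737 - 8pb = -371 + 9pb, so pb = 124.
Sellers receive ps = 124 + 51 = 175; q' = 1737 − 8·124 = 745.

q' = 745; buyers pay €124; sellers receive €175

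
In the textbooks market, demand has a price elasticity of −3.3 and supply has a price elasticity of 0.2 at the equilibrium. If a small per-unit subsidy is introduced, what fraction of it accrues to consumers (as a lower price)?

For a small subsidy around the equilibrium, the benefit split depends on the relative slopes, which at a point are proportional to the elasticities.
Buyer share = εs/(εs + |εd|) = 0.2/(0.2 + 3.3) = 2/35; seller share = |εd|/(εs + |εd|) = 33/35.

Consumer share = 2/35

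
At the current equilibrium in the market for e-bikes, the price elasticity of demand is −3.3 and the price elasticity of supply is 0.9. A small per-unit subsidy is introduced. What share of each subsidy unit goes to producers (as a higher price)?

For a small subsidy around the equilibrium, the benefit split depends on the relative slopes, which at a point are proportional to the elasticities.
Buyer share = εs/(εs + |εd|) = 0.9/(0.9 + 3.3) = 3/14; seller share = |εd|/(εs + |εd|) = 11/14.
So producers capture 11/14 of the subsidy.

Producer share = 11/14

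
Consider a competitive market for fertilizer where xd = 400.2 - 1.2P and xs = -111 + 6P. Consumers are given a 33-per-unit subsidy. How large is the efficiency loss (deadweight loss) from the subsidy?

Deadweight loss = 544.5

Pre-subsidy: 400.2 - 1.2P = -111 + 6P gives P* = 71, x* = 315.
With the rebate, buyers effectively pay Pb = Ps − 33, where Ps is the price sellers receive.
Demand in terms of Ps becomes xd = 400.2 − 1.2(Ps − 33) = 439.8 - 1.2Ps. Setting this equal to supply: 439.8 - 1.2Ps = -111 + 6Ps, so Ps = 76.5.
Buyers pay Pb = 76.5 − 33 = 43.5; x' = -111 + 6·76.5 = 348.
The subsidy expands output by 348 − 315 = 33 past the efficient level; on those units the gap between marginal cost and willingness to pay runs from 0 up to 33.
DWL = ½ × 33 × 33 = 544.5.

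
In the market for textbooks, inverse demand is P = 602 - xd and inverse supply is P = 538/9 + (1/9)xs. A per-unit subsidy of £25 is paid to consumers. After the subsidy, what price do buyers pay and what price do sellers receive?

Buyers pay £91.5; sellers receive £116.5

Pre-subsidy: 602 - x = 538/9 + (1/9)x gives x* = 488 and P* = 114.
With the rebate, buyers effectively pay Pb = Ps − 25, where Ps is the price sellers receive.
On the curves, Pb = 602 - x and Ps = 538/9 + (1/9)x; the wedge Ps − Pb = 25 gives 538/9 + (1/9)x − (602 - x) = 25, so x' = 510.5.
Then Pb = 602 − 1·510.5 = 91.5 and Ps = 538/9 + (1/9)·510.5 = 116.5.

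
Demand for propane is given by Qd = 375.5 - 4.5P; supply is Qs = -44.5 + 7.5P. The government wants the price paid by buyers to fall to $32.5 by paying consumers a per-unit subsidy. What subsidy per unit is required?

Required subsidy s = $4 per unit

At a buyer price of 32.5, quantity demanded is 375.5 − 4.5·32.5 = 229.25.
Sellers supply 229.25 only when they receive Ps with -44.5 + 7.5·Ps = 229.25, i.e. Ps = 36.5.
s = Ps − Pb = 36.5 − 32.5 = 4.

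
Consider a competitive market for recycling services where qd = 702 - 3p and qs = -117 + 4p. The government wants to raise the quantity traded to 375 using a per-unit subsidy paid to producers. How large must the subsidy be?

At q = 375, invert demand for the buyer price: pb = (702 − 375)/3 = 109; invert supply for the seller price: ps = (375 − (-117))/4 = 123.
The subsidy must fill the gap: s = ps − pb = 123 − 109 = 14.

Required subsidy s = 14 per unit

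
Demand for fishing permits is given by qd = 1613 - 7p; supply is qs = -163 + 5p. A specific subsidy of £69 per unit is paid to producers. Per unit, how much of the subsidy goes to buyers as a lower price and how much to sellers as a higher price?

Buyers gain £28.75 per unit; sellers gain £40.25 per unit

Pre-subsidy: 1613 - 7p = -163 + 5p gives p* = 148, q* = 577.
With the subsidy, sellers receive ps = pb + 69 for each unit, where pb is the price buyers pay.
Supply in terms of pb becomes qs = -163 + 5(pb + 69) = 182 + 5pb. Setting this equal to demand: 1613 - 7pb = 182 + 5pb, so pb = 119.25.
Sellers receive ps = 119.25 + 69 = 188.25; q' = 1613 − 7·119.25 = 778.25.
Buyers' price falls by p* − pb = 148 − 119.25 = 28.75; sellers' price rises by ps − p* = 188.25 − 148 = 40.25.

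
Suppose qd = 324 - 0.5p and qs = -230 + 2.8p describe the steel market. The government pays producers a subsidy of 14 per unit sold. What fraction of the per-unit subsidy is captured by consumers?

Consumer share = 28/33

Pre-subsidy: 324 - 0.5p = -230 + 2.8p gives p* = 5540/33, q* = 7922/33.
With the subsidy, sellers receive ps = pb + 14 for each unit, where pb is the price buyers pay.
Supply in terms of pb becomes qs = -230 + 2.8(pb + 14) = -190.8 + 2.8pb. Setting this equal to demand: 324 - 0.5pb = -190.8 + 2.8pb, so pb = 156.
Sellers receive ps = 156 + 14 = 170; q' = 324 − 0.5·156 = 246.
Buyers' price falls by p* − pb = 5540/33 − 156 = 392/33; sellers' price rises by ps − p* = 170 − 5540/33 = 70/33.
So consumers capture (392/33)/14 = 28/33 of each unit of subsidy.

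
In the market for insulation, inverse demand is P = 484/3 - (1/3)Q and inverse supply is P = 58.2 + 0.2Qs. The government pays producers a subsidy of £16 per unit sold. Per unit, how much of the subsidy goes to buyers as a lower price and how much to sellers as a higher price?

Pre-subsidy: 484/3 - (1/3)Q = 58.2 + 0.2Q gives Q* = 193.375 and P* = 96.875.
With the subsidy, sellers receive Ps = Pb + 16 for each unit, where Pb is the price buyers pay.
On the curves, Pb = 484/3 - (1/3)Q and Ps = 58.2 + 0.2Q; the wedge Ps − Pb = 16 gives 58.2 + 0.2Q − (484/3 - (1/3)Q) = 16, so Q' = 223.375.
Then Pb = 484/3 − (1/3)·223.375 = 86.875 and Ps = 58.2 + 0.2·223.375 = 102.875.
Buyers' price falls by P* − Pb = 96.875 − 86.875 = 10; sellers' price rises by Ps − P* = 102.875 − 96.875 = 6.

Buyers gain £10 per unit; sellers gain £6 per unit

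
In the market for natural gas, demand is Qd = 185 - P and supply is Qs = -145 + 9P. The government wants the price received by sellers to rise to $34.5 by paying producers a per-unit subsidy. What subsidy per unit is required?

Required subsidy s = $15 per unit

At a seller price of 34.5, quantity supplied is -145 + 9·34.5 = 165.5.
Buyers absorb 165.5 only when they pay Pb with 185 − 1·Pb = 165.5, i.e. Pb = 19.5.
s = Ps − Pb = 34.5 − 19.5 = 15.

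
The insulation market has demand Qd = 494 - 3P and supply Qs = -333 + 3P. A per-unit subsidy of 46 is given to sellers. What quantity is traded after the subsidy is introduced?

Q' = 149.5

Pre-subsidy: 494 - 3P = -333 + 3P gives P* = 827/6, Q* = 80.5.
With the subsidy, sellers receive Ps = Pb + 46 for each unit, where Pb is the price buyers pay.
Supply in terms of Pb becomes Qs = -333 + 3(Pb + 46) = -195 + 3Pb. Setting this equal to demand: 494 - 3Pb = -195 + 3Pb, so Pb = 689/6.
Sellers receive Ps = 689/6 + 46 = 965/6; Q' = 494 − 3·(689/6) = 149.5.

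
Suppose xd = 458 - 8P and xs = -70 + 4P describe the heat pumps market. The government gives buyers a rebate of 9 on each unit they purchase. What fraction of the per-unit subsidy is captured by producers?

Pre-subsidy: 458 - 8P = -70 + 4P gives P* = 44, x* = 106.
With the rebate, buyers effectively pay Pb = Ps − 9, where Ps is the price sellers receive.
Demand in terms of Ps becomes xd = 458 − 8(Ps − 9) = 530 - 8Ps. Setting this equal to supply: 530 - 8Ps = -70 + 4Ps, so Ps = 50.
Buyers pay Pb = 50 − 9 = 41; x' = -70 + 4·50 = 130.
Buyers' price falls by P* − Pb = 44 − 41 = 3; sellers' price rises by Ps − P* = 50 − 44 = 6.
So producers capture 6/9 = 2/3 of each unit of subsidy.

Producer share = 2/3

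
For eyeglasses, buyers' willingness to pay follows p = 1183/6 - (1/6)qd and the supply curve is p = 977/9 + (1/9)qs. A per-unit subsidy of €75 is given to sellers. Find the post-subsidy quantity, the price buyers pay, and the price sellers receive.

q' = 589; buyers pay €99; sellers receive €174

Pre-subsidy: 1183/6 - (1/6)q = 977/9 + (1/9)q gives q* = 319 and p* = 144.
With the subsidy, sellers receive ps = pb + 75 for each unit, where pb is the price buyers pay.
On the curves, pb = 1183/6 - (1/6)q and ps = 977/9 + (1/9)q; the wedge ps − pb = 75 gives 977/9 + (1/9)q − (1183/6 - (1/6)q) = 75, so q' = 589.
Then pb = 1183/6 − (1/6)·589 = 99 and ps = 977/9 + (1/9)·589 = 174.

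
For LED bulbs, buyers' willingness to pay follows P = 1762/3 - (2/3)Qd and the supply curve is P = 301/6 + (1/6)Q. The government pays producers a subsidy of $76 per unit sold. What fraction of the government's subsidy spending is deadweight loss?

DWL / government spending = 228/3679

Pre-subsidy: 1762/3 - (2/3)Q = 301/6 + (1/6)Q gives Q* = 644.6 and P* = 157.6.
With the subsidy, sellers receive Ps = Pb + 76 for each unit, where Pb is the price buyers pay.
On the curves, Pb = 1762/3 - (2/3)Q and Ps = 301/6 + (1/6)Q; the wedge Ps − Pb = 76 gives 301/6 + (1/6)Q − (1762/3 - (2/3)Q) = 76, so Q' = 735.8.
Then Pb = 1762/3 − (2/3)·735.8 = 96.8 and Ps = 301/6 + (1/6)·735.8 = 172.8.
ΔCS = ½(644.6 + 735.8)(157.6 − 96.8) = 41964.16; ΔPS = ½(644.6 + 735.8)(172.8 − 157.6) = 10491.04.
Government spending = 76 × 735.8 = 55920.8.
DWL = ½ × 76 × (735.8 − 644.6) = 3465.6; fraction = 3465.6 / 55920.8 = 228/3679.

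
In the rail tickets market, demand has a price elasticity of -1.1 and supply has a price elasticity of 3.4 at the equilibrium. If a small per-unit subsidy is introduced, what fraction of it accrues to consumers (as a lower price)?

Consumer share = 34/45

For a small subsidy around the equilibrium, the benefit split depends on the relative slopes, which at a point are proportional to the elasticities.
Buyer share = εs/(εs + |εd|) = 3.4/(3.4 + 1.1) = 34/45; seller share = |εd|/(εs + |εd|) = 11/45.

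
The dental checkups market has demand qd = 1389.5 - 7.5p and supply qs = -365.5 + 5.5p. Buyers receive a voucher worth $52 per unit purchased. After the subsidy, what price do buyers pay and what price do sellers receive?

Pre-subsidy: 1389.5 - 7.5p = -365.5 + 5.5p gives p* = 135, q* = 377.
With the rebate, buyers effectively pay pb = ps − 52, where ps is the price sellers receive.
Demand in terms of ps becomes qd = 1389.5 − 7.5(ps − 52) = 1779.5 - 7.5ps. Setting this equal to supply: 1779.5 - 7.5ps = -365.5 + 5.5ps, so ps = 165.
Buyers pay pb = 165 − 52 = 113; q' = -365.5 + 5.5·165 = 542.

Buyers pay $113; sellers receive $165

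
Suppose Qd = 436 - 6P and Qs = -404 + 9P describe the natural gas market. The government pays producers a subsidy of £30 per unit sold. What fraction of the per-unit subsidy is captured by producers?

Producer share = 0.4

Pre-subsidy: 436 - 6P = -404 + 9P gives P* = 56, Q* = 100.
With the subsidy, sellers receive Ps = Pb + 30 for each unit, where Pb is the price buyers pay.
Supply in terms of Pb becomes Qs = -404 + 9(Pb + 30) = -134 + 9Pb. Setting this equal to demand: 436 - 6Pb = -134 + 9Pb, so Pb = 38.
Sellers receive Ps = 38 + 30 = 68; Q' = 436 − 6·38 = 208.
Buyers' price falls by P* − Pb = 56 − 38 = 18; sellers' price rises by Ps − P* = 68 − 56 = 12.
So producers capture 12/30 = 0.4 of each unit of subsidy.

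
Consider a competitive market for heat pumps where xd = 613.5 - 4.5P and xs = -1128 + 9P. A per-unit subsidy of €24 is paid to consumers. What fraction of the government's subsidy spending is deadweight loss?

DWL / government spending = 12/35

Pre-subsidy: 613.5 - 4.5P = -1128 + 9P gives P* = 129, x* = 33.
With the rebate, buyers effectively pay Pb = Ps − 24, where Ps is the price sellers receive.
Demand in terms of Ps becomes xd = 613.5 − 4.5(Ps − 24) = 721.5 - 4.5Ps. Setting this equal to supply: 721.5 - 4.5Ps = -1128 + 9Ps, so Ps = 137.
Buyers pay Pb = 137 − 24 = 113; x' = -1128 + 9·137 = 105.
ΔCS = ½(33 + 105)(129 − 113) = 1104; ΔPS = ½(33 + 105)(137 − 129) = 552.
Government spending = 24 × 105 = 2520.
DWL = ½ × 24 × (105 − 33) = 864; fraction = 864 / 2520 = 12/35.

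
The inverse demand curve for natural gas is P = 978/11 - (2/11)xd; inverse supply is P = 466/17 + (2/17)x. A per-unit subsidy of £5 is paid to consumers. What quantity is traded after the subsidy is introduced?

Pre-subsidy: 978/11 - (2/11)x = 466/17 + (2/17)x gives x* = 2875/14 and P* = 361/7.
With the rebate, buyers effectively pay Pb = Ps − 5, where Ps is the price sellers receive.
On the curves, Pb = 978/11 - (2/11)x and Ps = 466/17 + (2/17)x; the wedge Ps − Pb = 5 gives 466/17 + (2/17)x − (978/11 - (2/11)x) = 5, so x' = 12435/56.
Then Pb = 978/11 − (2/11)·(12435/56) = 1359/28 and Ps = 466/17 + (2/17)·(12435/56) = 1499/28.

x' = 12435/56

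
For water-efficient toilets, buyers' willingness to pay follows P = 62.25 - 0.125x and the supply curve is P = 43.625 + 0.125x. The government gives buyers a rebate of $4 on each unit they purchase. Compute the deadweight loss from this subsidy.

Pre-subsidy: 62.25 - 0.125x = 43.625 + 0.125x gives x* = 74.5 and P* = 52.9375.
With the rebate, buyers effectively pay Pb = Ps − 4, where Ps is the price sellers receive.
On the curves, Pb = 62.25 - 0.125x and Ps = 43.625 + 0.125x; the wedge Ps − Pb = 4 gives 43.625 + 0.125x − (62.25 - 0.125x) = 4, so x' = 90.5.
Then Pb = 62.25 − 0.125·90.5 = 50.9375 and Ps = 43.625 + 0.125·90.5 = 54.9375.
The subsidy expands output by 90.5 − 74.5 = 16 past the efficient level; on those units the gap between marginal cost and willingness to pay runs from 0 up to 4.
DWL = ½ × 4 × 16 = 32.

Deadweight loss = $32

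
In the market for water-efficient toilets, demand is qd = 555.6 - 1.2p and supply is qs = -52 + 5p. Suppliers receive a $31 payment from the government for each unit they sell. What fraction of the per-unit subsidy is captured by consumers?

Consumer share = 25/31

Pre-subsidy: 555.6 - 1.2p = -52 + 5p gives p* = 98, q* = 438.
With the subsidy, sellers receive ps = pb + 31 for each unit, where pb is the price buyers pay.
Supply in terms of pb becomes qs = -52 + 5(pb + 31) = 103 + 5pb. Setting this equal to demand: 555.6 - 1.2pb = 103 + 5pb, so pb = 73.
Sellers receive ps = 73 + 31 = 104; q' = 555.6 − 1.2·73 = 468.
Buyers' price falls by p* − pb = 98 − 73 = 25; sellers' price rises by ps − p* = 104 − 98 = 6.
So consumers capture 25/31 = 25/31 of each unit of subsidy.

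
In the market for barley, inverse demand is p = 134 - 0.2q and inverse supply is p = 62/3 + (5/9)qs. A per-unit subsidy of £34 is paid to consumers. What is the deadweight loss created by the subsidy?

Pre-subsidy: 134 - 0.2q = 62/3 + (5/9)q gives q* = 150 and p* = 104.
With the rebate, buyers effectively pay pb = ps − 34, where ps is the price sellers receive.
On the curves, pb = 134 - 0.2q and ps = 62/3 + (5/9)q; the wedge ps − pb = 34 gives 62/3 + (5/9)q − (134 - 0.2q) = 34, so q' = 195.
Then pb = 134 − 0.2·195 = 95 and ps = 62/3 + (5/9)·195 = 129.
The subsidy expands output by 195 − 150 = 45 past the efficient level; on those units the gap between marginal cost and willingness to pay runs from 0 up to 34.
DWL = ½ × 34 × 45 = 765.

Deadweight loss = £765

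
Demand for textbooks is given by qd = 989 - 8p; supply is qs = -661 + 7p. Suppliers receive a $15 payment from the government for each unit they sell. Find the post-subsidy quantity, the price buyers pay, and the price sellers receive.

Pre-subsidy: 989 - 8p = -661 + 7p gives p* = 110, q* = 109.
With the subsidy, sellers receive ps = pb + 15 for each unit, where pb is the price buyers pay.
Supply in terms of pb becomes qs = -661 + 7(pb + 15) = -556 + 7pb. Setting this equal to demand: 989 - 8pb = -556 + 7pb, so pb = 103.
Sellers receive ps = 103 + 15 = 118; q' = 989 − 8·103 = 165.

q' = 165; buyers pay $103; sellers receive $118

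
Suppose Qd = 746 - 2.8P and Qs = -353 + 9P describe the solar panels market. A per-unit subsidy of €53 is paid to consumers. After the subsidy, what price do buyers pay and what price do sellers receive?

Pre-subsidy: 746 - 2.8P = -353 + 9P gives P* = 5495/59, Q* = 28628/59.
With the rebate, buyers effectively pay Pb = Ps − 53, where Ps is the price sellers receive.
Demand in terms of Ps becomes Qd = 746 − 2.8(Ps − 53) = 894.4 - 2.8Ps. Setting this equal to supply: 894.4 - 2.8Ps = -353 + 9Ps, so Ps = 6237/59.
Buyers pay Pb = 6237/59 − 53 = 3110/59; Q' = -353 + 9·(6237/59) = 35306/59.

Buyers pay 3110/59; sellers receive 6237/59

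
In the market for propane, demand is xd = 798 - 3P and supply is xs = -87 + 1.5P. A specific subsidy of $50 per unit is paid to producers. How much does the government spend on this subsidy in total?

Government cost = $12900

Pre-subsidy: 798 - 3P = -87 + 1.5P gives P* = 590/3, x* = 208.
With the subsidy, sellers receive Ps = Pb + 50 for each unit, where Pb is the price buyers pay.
Supply in terms of Pb becomes xs = -87 + 1.5(Pb + 50) = -12 + 1.5Pb. Setting this equal to demand: 798 - 3Pb = -12 + 1.5Pb, so Pb = 180.
Sellers receive Ps = 180 + 50 = 230; x' = 798 − 3·180 = 258.
Government outlay = subsidy × quantity = 50 × 258 = 12900.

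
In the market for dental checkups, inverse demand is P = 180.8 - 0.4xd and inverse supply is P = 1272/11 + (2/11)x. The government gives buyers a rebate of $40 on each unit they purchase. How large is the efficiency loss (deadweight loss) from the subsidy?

Deadweight loss = $1375

Pre-subsidy: 180.8 - 0.4x = 1272/11 + (2/11)x gives x* = 112 and P* = 136.
With the rebate, buyers effectively pay Pb = Ps − 40, where Ps is the price sellers receive.
On the curves, Pb = 180.8 - 0.4x and Ps = 1272/11 + (2/11)x; the wedge Ps − Pb = 40 gives 1272/11 + (2/11)x − (180.8 - 0.4x) = 40, so x' = 180.75.
Then Pb = 180.8 − 0.4·180.75 = 108.5 and Ps = 1272/11 + (2/11)·180.75 = 148.5.
The subsidy expands output by 180.75 − 112 = 68.75 past the efficient level; on those units the gap between marginal cost and willingness to pay runs from 0 up to 40.
DWL = ½ × 40 × 68.75 = 1375.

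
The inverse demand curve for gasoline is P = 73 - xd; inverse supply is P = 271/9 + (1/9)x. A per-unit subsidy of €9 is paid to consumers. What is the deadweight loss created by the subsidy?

Deadweight loss = €36.45

Pre-subsidy: 73 - x = 271/9 + (1/9)x gives x* = 38.6 and P* = 34.4.
With the rebate, buyers effectively pay Pb = Ps − 9, where Ps is the price sellers receive.
On the curves, Pb = 73 - x and Ps = 271/9 + (1/9)x; the wedge Ps − Pb = 9 gives 271/9 + (1/9)x − (73 - x) = 9, so x' = 46.7.
Then Pb = 73 − 1·46.7 = 26.3 and Ps = 271/9 + (1/9)·46.7 = 35.3.
The subsidy expands output by 46.7 − 38.6 = 8.1 past the efficient level; on those units the gap between marginal cost and willingness to pay runs from 0 up to 9.
DWL = ½ × 9 × 8.1 = 36.45.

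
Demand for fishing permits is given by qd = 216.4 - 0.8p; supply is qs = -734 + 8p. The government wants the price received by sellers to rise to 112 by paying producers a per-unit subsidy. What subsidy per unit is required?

At a seller price of 112, quantity supplied is -734 + 8·112 = 162.
Buyers absorb 162 only when they pay pb with 216.4 − 0.8·pb = 162, i.e. pb = 68.
s = ps − pb = 112 − 68 = 44.

Required subsidy s = 44 per unit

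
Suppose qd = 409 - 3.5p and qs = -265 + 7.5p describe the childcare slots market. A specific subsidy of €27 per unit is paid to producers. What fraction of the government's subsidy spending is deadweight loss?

Pre-subsidy: 409 - 3.5p = -265 + 7.5p gives p* = 674/11, q* = 2140/11.
With the subsidy, sellers receive ps = pb + 27 for each unit, where pb is the price buyers pay.
Supply in terms of pb becomes qs = -265 + 7.5(pb + 27) = -62.5 + 7.5pb. Setting this equal to demand: 409 - 3.5pb = -62.5 + 7.5pb, so pb = 943/22.
Sellers receive ps = 943/22 + 27 = 1537/22; q' = 409 − 3.5·(943/22) = 11395/44.
ΔCS = ½(2140/11 + 11395/44)(674/11 − 943/22) = 8081775/1936; ΔPS = ½(2140/11 + 11395/44)(1537/22 − 674/11) = 3771495/1936.
Government spending = 27 × 11395/44 = 307665/44.
DWL = ½ × 27 × (11395/44 − 2140/11) = 76545/88; fraction = (76545/88) / (307665/44) = 567/4558.

DWL / government spending = 567/4558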